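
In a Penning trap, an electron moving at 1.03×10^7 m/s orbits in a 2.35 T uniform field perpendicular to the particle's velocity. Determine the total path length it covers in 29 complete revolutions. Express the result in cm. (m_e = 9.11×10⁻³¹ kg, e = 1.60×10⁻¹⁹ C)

r = mv/(qB) = 2.50×10^-5 m, so one revolution covers 2πr = 1.57×10^-4 m.
In 29 revolutions: L = 29·2πr = 4.55×10^-3 m.

L ≈ 0.455 cm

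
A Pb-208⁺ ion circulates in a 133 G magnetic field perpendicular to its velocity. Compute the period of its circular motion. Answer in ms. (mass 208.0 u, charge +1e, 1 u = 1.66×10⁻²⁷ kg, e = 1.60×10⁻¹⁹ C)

T ≈ 1.02 ms

The cyclotron period is independent of speed: T = 2πm/(qB).
T = 2π(3.45×10^-25) / [(1×1.60×10^-19)(0.0133)] = 1.02×10^-3 s.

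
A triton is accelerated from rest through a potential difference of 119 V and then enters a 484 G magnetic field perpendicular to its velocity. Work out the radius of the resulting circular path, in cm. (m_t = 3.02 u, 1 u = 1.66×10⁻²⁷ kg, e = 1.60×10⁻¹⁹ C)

The kinetic energy gained is K = qV = (1×1.60×10^-19)(119) = 1.90×10^-17 J.
v = √(2K/m) = 8.72×10^4 m/s.
r = mv/(qB) = (5.01×10^-27)(8.72×10^4) / [(1×1.60×10^-19)(0.0484)] = 0.0564 m.

r ≈ 5.64 cm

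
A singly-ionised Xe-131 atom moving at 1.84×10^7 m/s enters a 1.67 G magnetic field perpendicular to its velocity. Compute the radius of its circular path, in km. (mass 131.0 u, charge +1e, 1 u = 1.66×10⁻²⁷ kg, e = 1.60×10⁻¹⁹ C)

The magnetic force provides the centripetal force: qvB = mv²/r, so r = mv/(qB).
r = (2.17×10^-25 kg)(1.84×10^7 m/s) / [(1×1.60×10^-19 C)(1.67×10^-4 T)] = 1.50×10^5 m.

r ≈ 150 km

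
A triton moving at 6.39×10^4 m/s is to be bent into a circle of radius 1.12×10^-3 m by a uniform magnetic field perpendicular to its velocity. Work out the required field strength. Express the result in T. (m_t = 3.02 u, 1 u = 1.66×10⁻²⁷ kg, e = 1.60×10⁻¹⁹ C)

B ≈ 1.79 T

qvB = mv²/r gives B = mv/(qr).
B = (5.01×10^-27)(6.39×10^4) / [(1×1.60×10^-19)(1.12×10^-3)] = 1.79 T.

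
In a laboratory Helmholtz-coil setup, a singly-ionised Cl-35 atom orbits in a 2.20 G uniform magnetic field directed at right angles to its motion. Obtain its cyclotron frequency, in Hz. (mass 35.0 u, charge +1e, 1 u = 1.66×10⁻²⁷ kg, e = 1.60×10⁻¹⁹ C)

f = qB/(2πm) = (1×1.60×10^-19)(2.20×10^-4) / [2π(5.81×10^-26)] = 96.4 Hz.

f ≈ 96.4 Hz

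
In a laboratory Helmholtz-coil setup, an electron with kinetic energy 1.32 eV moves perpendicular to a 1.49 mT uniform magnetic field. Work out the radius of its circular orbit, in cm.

Convert the energy: K = 1.32 eV = 2.11×10^-19 J.
v = √(2K/m) = √(2·2.11×10^-19/9.11×10^-31) = 6.81×10^5 m/s.
r = mv/(qB) = (9.11×10^-31)(6.81×10^5) / [(1×1.60×10^-19)(1.49×10^-3)] = 2.60×10^-3 m.

r ≈ 0.260 cm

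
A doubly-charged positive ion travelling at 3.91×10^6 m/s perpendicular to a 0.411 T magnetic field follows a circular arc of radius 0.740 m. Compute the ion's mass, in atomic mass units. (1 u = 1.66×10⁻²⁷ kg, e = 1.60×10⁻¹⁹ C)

m ≈ 15.0 u

qvB = mv²/r ⇒ m = qBr/v.
m = (2×1.60×10^-19)(0.411)(0.740) / (3.91×10^6) = 2.49×10^-26 kg = 15.0 u.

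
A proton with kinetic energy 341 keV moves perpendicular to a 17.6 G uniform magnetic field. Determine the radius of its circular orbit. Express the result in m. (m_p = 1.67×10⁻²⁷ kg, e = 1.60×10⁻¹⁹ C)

r ≈ 47.9 m

Convert the energy: K = 341 keV = 5.46×10^-14 J.
v = √(2K/m) = √(2·5.46×10^-14/1.67×10^-27) = 8.08×10^6 m/s.
r = mv/(qB) = (1.67×10^-27)(8.08×10^6) / [(1×1.60×10^-19)(1.76×10^-3)] = 47.9 m.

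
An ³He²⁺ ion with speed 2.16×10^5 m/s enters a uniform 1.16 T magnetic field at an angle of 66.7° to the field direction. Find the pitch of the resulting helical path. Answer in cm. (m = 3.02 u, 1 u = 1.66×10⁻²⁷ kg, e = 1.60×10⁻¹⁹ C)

pitch ≈ 0.725 cm

The velocity component along B is v∥ = v cos66.7° = 8.54×10^4 m/s.
The cyclotron period T = 2πm/(qB) = 8.49×10^-8 s is set by m, q, B alone.
Pitch = v∥·T = (8.54×10^4)(8.49×10^-8) = 7.25×10^-3 m.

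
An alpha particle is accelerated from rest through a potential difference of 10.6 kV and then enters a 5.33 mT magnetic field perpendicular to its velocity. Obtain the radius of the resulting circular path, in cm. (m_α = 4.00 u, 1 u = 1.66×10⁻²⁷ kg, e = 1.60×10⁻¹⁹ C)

r ≈ 394 cm

The kinetic energy gained is K = qV = (2×1.60×10^-19)(1.06×10^4) = 3.39×10^-15 J.
v = √(2K/m) = 1.01×10^6 m/s.
r = mv/(qB) = (6.64×10^-27)(1.01×10^6) / [(2×1.60×10^-19)(5.33×10^-3)] = 3.94 m.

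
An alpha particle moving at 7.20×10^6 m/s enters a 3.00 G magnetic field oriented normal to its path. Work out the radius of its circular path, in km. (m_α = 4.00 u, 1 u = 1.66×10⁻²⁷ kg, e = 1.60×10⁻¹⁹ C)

r ≈ 0.498 km

The magnetic force provides the centripetal force: qvB = mv²/r, so r = mv/(qB).
r = (6.64×10^-27 kg)(7.20×10^6 m/s) / [(2×1.60×10^-19 C)(3.00×10^-4 T)] = 498 m.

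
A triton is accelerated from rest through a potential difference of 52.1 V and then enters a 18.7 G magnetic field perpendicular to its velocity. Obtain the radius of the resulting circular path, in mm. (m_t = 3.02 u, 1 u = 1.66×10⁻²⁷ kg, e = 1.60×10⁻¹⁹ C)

The kinetic energy gained is K = qV = (1×1.60×10^-19)(52.1) = 8.34×10^-18 J.
v = √(2K/m) = 5.77×10^4 m/s.
r = mv/(qB) = (5.01×10^-27)(5.77×10^4) / [(1×1.60×10^-19)(1.87×10^-3)] = 0.966 m.

r ≈ 966 mm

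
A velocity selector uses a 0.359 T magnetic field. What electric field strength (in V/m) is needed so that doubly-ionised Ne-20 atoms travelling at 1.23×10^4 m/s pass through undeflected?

qE = qvB ⇒ E = vB = (1.23×10^4)(0.359) = 4420 V/m.

E ≈ 4420 V/m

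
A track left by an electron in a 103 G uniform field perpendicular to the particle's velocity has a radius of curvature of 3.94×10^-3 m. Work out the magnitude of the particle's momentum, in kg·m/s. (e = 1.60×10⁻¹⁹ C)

p ≈ 6.49×10^-24 kg·m/s

Since qvB = mv²/r, the momentum p = mv = qBr.
p = (1×1.60×10^-19)(0.0103)(3.94×10^-3) = 6.49×10^-24 kg·m/s.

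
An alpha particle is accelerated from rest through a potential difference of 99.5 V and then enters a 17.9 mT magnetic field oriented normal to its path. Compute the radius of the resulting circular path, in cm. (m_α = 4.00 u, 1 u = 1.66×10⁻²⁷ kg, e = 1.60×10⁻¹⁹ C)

The kinetic energy gained is K = qV = (2×1.60×10^-19)(99.5) = 3.18×10^-17 J.
v = √(2K/m) = 9.79×10^4 m/s.
r = mv/(qB) = (6.64×10^-27)(9.79×10^4) / [(2×1.60×10^-19)(0.0179)] = 0.114 m.

r ≈ 11.4 cm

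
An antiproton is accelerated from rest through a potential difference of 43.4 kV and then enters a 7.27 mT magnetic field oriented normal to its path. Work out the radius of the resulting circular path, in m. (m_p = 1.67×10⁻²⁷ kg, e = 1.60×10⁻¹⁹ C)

The kinetic energy gained is K = qV = (1×1.60×10^-19)(4.34×10^4) = 6.94×10^-15 J.
v = √(2K/m) = 2.88×10^6 m/s.
r = mv/(qB) = (1.67×10^-27)(2.88×10^6) / [(1×1.60×10^-19)(7.27×10^-3)] = 4.14 m.

r ≈ 4.14 m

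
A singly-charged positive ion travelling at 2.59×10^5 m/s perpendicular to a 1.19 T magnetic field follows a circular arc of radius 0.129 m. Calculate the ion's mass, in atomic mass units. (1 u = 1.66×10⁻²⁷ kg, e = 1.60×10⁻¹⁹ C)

m ≈ 57.1 u

qvB = mv²/r ⇒ m = qBr/v.
m = (1×1.60×10^-19)(1.19)(0.129) / (2.59×10^5) = 9.48×10^-26 kg = 57.1 u.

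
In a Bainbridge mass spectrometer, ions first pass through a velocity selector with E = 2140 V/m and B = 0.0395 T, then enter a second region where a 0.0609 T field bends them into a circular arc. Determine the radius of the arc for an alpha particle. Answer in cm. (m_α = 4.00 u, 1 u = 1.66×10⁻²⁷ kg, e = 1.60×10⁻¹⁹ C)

The selector passes v = E/B = 2140/0.0395 = 5.42×10^4 m/s.
In the deflection region, r = mv/(qB₂) = (6.64×10^-27)(5.42×10^4) / [(2×1.60×10^-19)(0.0609)] = 0.0185 m.

r ≈ 1.85 cm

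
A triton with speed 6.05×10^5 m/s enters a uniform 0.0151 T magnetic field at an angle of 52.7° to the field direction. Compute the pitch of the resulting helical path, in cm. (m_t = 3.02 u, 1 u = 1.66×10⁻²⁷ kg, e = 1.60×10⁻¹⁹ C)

The velocity component along B is v∥ = v cos52.7° = 3.67×10^5 m/s.
The cyclotron period T = 2πm/(qB) = 1.30×10^-5 s is set by m, q, B alone.
Pitch = v∥·T = (3.67×10^5)(1.30×10^-5) = 4.78 m.

pitch ≈ 478 cm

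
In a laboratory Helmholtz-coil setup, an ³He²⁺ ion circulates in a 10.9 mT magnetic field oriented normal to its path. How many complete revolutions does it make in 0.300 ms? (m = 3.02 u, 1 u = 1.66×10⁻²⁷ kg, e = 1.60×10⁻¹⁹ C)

N = 33

T = 2πm/(qB) = 2π(5.0132×10^-27) / [(2×1.60×10^-19)(0.0109)] = 9.0306×10^-6 s.
N = t/T = 3.00×10^-4 / 9.0306×10^-6 ≈ 33.22, so 33 complete revolutions.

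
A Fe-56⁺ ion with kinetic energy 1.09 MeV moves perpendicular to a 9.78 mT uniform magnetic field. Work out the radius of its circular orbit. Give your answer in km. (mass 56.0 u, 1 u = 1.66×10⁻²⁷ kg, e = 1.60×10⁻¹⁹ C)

r ≈ 0.115 km

Convert the energy: K = 1.09 MeV = 1.74×10^-13 J.
v = √(2K/m) = √(2·1.74×10^-13/9.30×10^-26) = 1.94×10^6 m/s.
r = mv/(qB) = (9.30×10^-26)(1.94×10^6) / [(1×1.60×10^-19)(9.78×10^-3)] = 115 m.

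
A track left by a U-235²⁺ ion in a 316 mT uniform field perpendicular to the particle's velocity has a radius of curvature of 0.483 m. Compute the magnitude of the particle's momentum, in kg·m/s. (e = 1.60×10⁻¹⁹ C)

Since qvB = mv²/r, the momentum p = mv = qBr.
p = (2×1.60×10^-19)(0.316)(0.483) = 4.88×10^-20 kg·m/s.

p ≈ 4.88×10^-20 kg·m/s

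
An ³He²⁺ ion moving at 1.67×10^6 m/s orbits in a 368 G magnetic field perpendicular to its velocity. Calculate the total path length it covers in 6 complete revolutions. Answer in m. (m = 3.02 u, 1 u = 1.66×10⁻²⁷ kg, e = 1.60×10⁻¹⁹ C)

r = mv/(qB) = 0.711 m, so one revolution covers 2πr = 4.47 m.
In 6 revolutions: L = 6·2πr = 26.8 m.

L ≈ 26.8 m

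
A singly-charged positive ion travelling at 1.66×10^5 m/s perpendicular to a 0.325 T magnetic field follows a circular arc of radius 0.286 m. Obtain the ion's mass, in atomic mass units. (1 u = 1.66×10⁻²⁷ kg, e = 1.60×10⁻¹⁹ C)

qvB = mv²/r ⇒ m = qBr/v.
m = (1×1.60×10^-19)(0.325)(0.286) / (1.66×10^5) = 8.96×10^-26 kg = 54.0 u.

m ≈ 54.0 u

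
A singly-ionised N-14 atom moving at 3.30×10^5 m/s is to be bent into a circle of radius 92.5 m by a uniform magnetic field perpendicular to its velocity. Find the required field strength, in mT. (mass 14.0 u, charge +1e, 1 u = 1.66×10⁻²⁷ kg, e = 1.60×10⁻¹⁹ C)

qvB = mv²/r gives B = mv/(qr).
B = (2.32×10^-26)(3.30×10^5) / [(1×1.60×10^-19)(92.5)] = 5.18×10^-4 T.

B ≈ 0.518 mT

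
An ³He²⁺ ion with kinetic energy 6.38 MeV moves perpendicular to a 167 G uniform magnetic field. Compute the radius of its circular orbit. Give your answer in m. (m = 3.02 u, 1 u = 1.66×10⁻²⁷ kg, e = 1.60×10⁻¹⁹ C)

r ≈ 18.9 m

Convert the energy: K = 6.38 MeV = 1.02×10^-12 J.
v = √(2K/m) = √(2·1.02×10^-12/5.01×10^-27) = 2.02×10^7 m/s.
r = mv/(qB) = (5.01×10^-27)(2.02×10^7) / [(2×1.60×10^-19)(0.0167)] = 18.9 m.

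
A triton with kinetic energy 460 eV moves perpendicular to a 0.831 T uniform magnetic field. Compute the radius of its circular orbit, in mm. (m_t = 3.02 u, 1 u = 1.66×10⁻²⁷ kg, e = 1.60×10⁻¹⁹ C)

Convert the energy: K = 460 eV = 7.36×10^-17 J.
v = √(2K/m) = √(2·7.36×10^-17/5.01×10^-27) = 1.71×10^5 m/s.
r = mv/(qB) = (5.01×10^-27)(1.71×10^5) / [(1×1.60×10^-19)(0.831)] = 6.46×10^-3 m.

r ≈ 6.46 mm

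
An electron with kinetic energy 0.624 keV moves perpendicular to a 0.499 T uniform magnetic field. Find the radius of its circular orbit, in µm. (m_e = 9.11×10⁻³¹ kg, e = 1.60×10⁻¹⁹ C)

r ≈ 169 µm

Convert the energy: K = 0.624 keV = 9.98×10^-17 J.
v = √(2K/m) = √(2·9.98×10^-17/9.11×10^-31) = 1.48×10^7 m/s.
r = mv/(qB) = (9.11×10^-31)(1.48×10^7) / [(1×1.60×10^-19)(0.499)] = 1.69×10^-4 m.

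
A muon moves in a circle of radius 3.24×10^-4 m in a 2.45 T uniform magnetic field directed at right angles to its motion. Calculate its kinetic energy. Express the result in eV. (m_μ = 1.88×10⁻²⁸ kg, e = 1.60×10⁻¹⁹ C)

K ≈ 268 eV

v = qBr/m = (1×1.60×10^-19)(2.45)(3.24×10^-4) / (1.88×10^-28) = 6.76×10^5 m/s.
K = ½mv² = 0.5·(1.88×10^-28)·(6.76×10^5)² = 4.29×10^-17 J = 268 eV.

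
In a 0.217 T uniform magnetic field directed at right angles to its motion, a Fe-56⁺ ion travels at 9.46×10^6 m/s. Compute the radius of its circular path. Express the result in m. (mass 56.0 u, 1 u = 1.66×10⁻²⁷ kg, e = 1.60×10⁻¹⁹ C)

r ≈ 25.3 m

The magnetic force provides the centripetal force: qvB = mv²/r, so r = mv/(qB).
r = (9.30×10^-26 kg)(9.46×10^6 m/s) / [(1×1.60×10^-19 C)(0.217 T)] = 25.3 m.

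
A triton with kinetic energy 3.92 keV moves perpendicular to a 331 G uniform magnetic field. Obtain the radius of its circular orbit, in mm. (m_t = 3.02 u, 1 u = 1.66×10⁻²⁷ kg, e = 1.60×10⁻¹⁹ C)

Convert the energy: K = 3.92 keV = 6.27×10^-16 J.
v = √(2K/m) = √(2·6.27×10^-16/5.01×10^-27) = 5.00×10^5 m/s.
r = mv/(qB) = (5.01×10^-27)(5.00×10^5) / [(1×1.60×10^-19)(0.0331)] = 0.474 m.

r ≈ 474 mm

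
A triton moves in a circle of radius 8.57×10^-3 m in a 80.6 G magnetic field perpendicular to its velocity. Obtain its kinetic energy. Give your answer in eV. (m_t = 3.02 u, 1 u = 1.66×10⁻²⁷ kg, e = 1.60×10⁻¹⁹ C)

v = qBr/m = (1×1.60×10^-19)(8.06×10^-3)(8.57×10^-3) / (5.01×10^-27) = 2200 m/s.
K = ½mv² = 0.5·(5.01×10^-27)·(2200)² = 1.22×10^-20 J = 0.0761 eV.

K ≈ 0.0761 eV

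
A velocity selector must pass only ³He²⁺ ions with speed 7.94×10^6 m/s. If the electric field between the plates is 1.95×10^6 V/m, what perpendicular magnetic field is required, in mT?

B ≈ 246 mT

qE = qvB ⇒ B = E/v = (1.95×10^6) / (7.94×10^6) = 0.246 T.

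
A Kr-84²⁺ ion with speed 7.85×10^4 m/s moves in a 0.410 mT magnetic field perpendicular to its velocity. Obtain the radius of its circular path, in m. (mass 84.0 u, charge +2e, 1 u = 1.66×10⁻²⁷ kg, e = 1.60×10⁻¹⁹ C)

The magnetic force provides the centripetal force: qvB = mv²/r, so r = mv/(qB).
r = (1.39×10^-25 kg)(7.85×10^4 m/s) / [(2×1.60×10^-19 C)(4.10×10^-4 T)] = 83.4 m.

r ≈ 83.4 m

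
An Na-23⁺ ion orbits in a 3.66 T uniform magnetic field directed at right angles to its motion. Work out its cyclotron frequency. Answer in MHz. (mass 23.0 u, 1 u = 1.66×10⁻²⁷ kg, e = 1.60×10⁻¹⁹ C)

f = qB/(2πm) = (1×1.60×10^-19)(3.66) / [2π(3.82×10^-26)] = 2.44×10^6 Hz.

f ≈ 2.44 MHz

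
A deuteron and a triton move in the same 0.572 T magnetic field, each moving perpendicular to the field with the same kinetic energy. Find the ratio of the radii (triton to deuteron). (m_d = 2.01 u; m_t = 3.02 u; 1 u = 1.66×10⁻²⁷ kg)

ratio ≈ 1.23

r = √(2mK)/(qB) ⇒ at equal K, r ∝ √m/q.
r_{triton}/r_{deuteron} = 1.23.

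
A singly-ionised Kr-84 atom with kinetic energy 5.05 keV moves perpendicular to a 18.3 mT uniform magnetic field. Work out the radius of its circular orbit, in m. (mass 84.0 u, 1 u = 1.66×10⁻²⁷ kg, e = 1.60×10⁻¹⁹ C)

r ≈ 5.13 m

Convert the energy: K = 5.05 keV = 8.08×10^-16 J.
v = √(2K/m) = √(2·8.08×10^-16/1.39×10^-25) = 1.08×10^5 m/s.
r = mv/(qB) = (1.39×10^-25)(1.08×10^5) / [(1×1.60×10^-19)(0.0183)] = 5.13 m.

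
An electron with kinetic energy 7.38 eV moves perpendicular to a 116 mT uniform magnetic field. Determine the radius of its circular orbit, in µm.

r ≈ 79.0 µm

Convert the energy: K = 7.38 eV = 1.18×10^-18 J.
v = √(2K/m) = √(2·1.18×10^-18/9.11×10^-31) = 1.61×10^6 m/s.
r = mv/(qB) = (9.11×10^-31)(1.61×10^6) / [(1×1.60×10^-19)(0.116)] = 7.90×10^-5 m.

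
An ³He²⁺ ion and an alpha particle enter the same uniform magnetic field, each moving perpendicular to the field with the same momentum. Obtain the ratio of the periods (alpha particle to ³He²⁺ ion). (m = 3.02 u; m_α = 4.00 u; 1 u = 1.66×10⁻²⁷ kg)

T = 2πm/(qB) is independent of speed, so T₂/T₁ = (m₂/q₂)/(m₁/q₁).
T_{alpha particle}/T_{³He²⁺ ion} = (6.64×10^-27/2e) / (5.01×10^-27/2e) = 1.32.

ratio ≈ 1.32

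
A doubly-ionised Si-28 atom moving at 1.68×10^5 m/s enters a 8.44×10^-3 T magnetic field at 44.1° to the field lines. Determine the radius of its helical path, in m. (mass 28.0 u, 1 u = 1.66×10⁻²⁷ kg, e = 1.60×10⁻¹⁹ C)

r ≈ 2.01 m

Only the perpendicular component v⊥ = v sin44.1° = 1.17×10^5 m/s is bent by the field.
r = m v⊥ /(qB) = (4.65×10^-26)(1.17×10^5) / [(2×1.60×10^-19)(8.44×10^-3)] = 2.01 m.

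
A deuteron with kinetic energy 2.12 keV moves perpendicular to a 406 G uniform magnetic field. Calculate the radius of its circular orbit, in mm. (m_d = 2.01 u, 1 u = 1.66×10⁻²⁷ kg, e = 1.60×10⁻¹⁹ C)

r ≈ 232 mm

Convert the energy: K = 2.12 keV = 3.39×10^-16 J.
v = √(2K/m) = √(2·3.39×10^-16/3.34×10^-27) = 4.51×10^5 m/s.
r = mv/(qB) = (3.34×10^-27)(4.51×10^5) / [(1×1.60×10^-19)(0.0406)] = 0.232 m.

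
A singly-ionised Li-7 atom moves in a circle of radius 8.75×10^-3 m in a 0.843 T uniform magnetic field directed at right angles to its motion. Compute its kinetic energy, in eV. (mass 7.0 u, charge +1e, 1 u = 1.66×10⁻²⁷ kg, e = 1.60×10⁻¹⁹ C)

v = qBr/m = (1×1.60×10^-19)(0.843)(8.75×10^-3) / (1.16×10^-26) = 1.02×10^5 m/s.
K = ½mv² = 0.5·(1.16×10^-26)·(1.02×10^5)² = 5.99×10^-17 J = 375 eV.

K ≈ 375 eV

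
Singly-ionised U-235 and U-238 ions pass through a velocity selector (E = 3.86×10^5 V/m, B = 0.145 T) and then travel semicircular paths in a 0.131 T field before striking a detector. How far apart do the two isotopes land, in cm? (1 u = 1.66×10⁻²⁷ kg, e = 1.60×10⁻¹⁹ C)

Both emerge at v = E/B₁ = 2.66×10^6 m/s.
r = mv/(qB₂), so r₁ = 49.545 m and r₂ = 50.178 m, giving Δr = 0.632 m.
After a semicircle each ion lands a diameter 2r from the entry slit, so the separation is 2Δr = 1.26 m.

Δd ≈ 126 cm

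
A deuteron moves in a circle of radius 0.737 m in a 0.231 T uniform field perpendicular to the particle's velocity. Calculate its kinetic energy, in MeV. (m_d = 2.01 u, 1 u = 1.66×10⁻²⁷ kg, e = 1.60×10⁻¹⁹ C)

K ≈ 0.695 MeV

v = qBr/m = (1×1.60×10^-19)(0.231)(0.737) / (3.34×10^-27) = 8.16×10^6 m/s.
K = ½mv² = 0.5·(3.34×10^-27)·(8.16×10^6)² = 1.11×10^-13 J = 0.695 MeV.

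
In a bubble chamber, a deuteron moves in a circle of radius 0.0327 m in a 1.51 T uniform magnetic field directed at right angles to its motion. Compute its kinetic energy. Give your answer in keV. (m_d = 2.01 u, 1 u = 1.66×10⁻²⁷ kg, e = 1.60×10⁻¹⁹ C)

v = qBr/m = (1×1.60×10^-19)(1.51)(0.0327) / (3.34×10^-27) = 2.37×10^6 m/s.
K = ½mv² = 0.5·(3.34×10^-27)·(2.37×10^6)² = 9.35×10^-15 J = 58.5 keV.

K ≈ 58.5 keV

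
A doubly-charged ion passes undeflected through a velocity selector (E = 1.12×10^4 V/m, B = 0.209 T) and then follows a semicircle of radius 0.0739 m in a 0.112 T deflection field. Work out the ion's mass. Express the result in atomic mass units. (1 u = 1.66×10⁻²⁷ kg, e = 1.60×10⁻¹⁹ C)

v = E/B₁ = 5.36×10^4 m/s.
From r = mv/(qB₂), m = qB₂r/v = (2×1.60×10^-19)(0.112)(0.0739) / (5.36×10^4) = 4.94×10^-26 kg.
In atomic mass units: m = 4.94×10^-26 / 1.66×10^-27 = 29.8 u.

m ≈ 29.8 u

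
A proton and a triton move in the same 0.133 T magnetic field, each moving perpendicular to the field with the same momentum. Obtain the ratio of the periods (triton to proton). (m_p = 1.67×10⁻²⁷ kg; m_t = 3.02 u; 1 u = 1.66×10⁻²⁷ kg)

ratio ≈ 3.00

T = 2πm/(qB) is independent of speed, so T₂/T₁ = (m₂/q₂)/(m₁/q₁).
T_{triton}/T_{proton} = (5.01×10^-27/1e) / (1.67×10^-27/1e) = 3.00.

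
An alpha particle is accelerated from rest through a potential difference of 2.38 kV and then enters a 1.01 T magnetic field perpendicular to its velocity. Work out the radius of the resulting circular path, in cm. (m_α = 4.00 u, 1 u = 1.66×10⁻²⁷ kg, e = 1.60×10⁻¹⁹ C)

r ≈ 0.984 cm

The kinetic energy gained is K = qV = (2×1.60×10^-19)(2380) = 7.62×10^-16 J.
v = √(2K/m) = 4.79×10^5 m/s.
r = mv/(qB) = (6.64×10^-27)(4.79×10^5) / [(2×1.60×10^-19)(1.01)] = 9.84×10^-3 m.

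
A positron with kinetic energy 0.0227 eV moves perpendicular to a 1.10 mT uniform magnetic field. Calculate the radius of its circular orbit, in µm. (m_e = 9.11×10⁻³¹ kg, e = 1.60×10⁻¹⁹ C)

Convert the energy: K = 0.0227 eV = 3.63×10^-21 J.
v = √(2K/m) = √(2·3.63×10^-21/9.11×10^-31) = 8.93×10^4 m/s.
r = mv/(qB) = (9.11×10^-31)(8.93×10^4) / [(1×1.60×10^-19)(1.10×10^-3)] = 4.62×10^-4 m.

r ≈ 462 µm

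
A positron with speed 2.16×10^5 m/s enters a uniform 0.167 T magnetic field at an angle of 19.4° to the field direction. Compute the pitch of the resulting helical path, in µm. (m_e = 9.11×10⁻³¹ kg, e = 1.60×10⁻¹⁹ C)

The velocity component along B is v∥ = v cos19.4° = 2.04×10^5 m/s.
The cyclotron period T = 2πm/(qB) = 2.14×10^-10 s is set by m, q, B alone.
Pitch = v∥·T = (2.04×10^5)(2.14×10^-10) = 4.36×10^-5 m.

pitch ≈ 43.6 µm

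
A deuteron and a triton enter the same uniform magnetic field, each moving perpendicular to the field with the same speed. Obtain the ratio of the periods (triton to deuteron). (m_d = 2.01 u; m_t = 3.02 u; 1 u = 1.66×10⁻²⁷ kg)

ratio ≈ 1.50

T = 2πm/(qB) is independent of speed, so T₂/T₁ = (m₂/q₂)/(m₁/q₁).
T_{triton}/T_{deuteron} = (5.01×10^-27/1e) / (3.34×10^-27/1e) = 1.50.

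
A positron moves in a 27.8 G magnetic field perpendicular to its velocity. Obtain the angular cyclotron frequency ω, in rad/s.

ω = qB/m = (1×1.60×10^-19)(2.78×10^-3) / (9.11×10^-31) = 4.88×10^8 rad/s.

ω ≈ 4.88×10^8 rad/s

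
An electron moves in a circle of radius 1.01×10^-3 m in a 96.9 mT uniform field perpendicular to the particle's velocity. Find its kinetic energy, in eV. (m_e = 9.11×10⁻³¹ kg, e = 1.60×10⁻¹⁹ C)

v = qBr/m = (1×1.60×10^-19)(0.0969)(1.01×10^-3) / (9.11×10^-31) = 1.72×10^7 m/s.
K = ½mv² = 0.5·(9.11×10^-31)·(1.72×10^7)² = 1.35×10^-16 J = 841 eV.

K ≈ 841 eV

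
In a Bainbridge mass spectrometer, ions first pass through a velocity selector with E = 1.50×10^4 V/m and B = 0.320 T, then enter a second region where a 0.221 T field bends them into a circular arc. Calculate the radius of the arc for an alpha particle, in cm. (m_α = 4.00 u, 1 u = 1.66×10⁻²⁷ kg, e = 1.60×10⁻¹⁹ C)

r ≈ 0.440 cm

The selector passes v = E/B = 1.50×10^4/0.320 = 4.69×10^4 m/s.
In the deflection region, r = mv/(qB₂) = (6.64×10^-27)(4.69×10^4) / [(2×1.60×10^-19)(0.221)] = 4.40×10^-3 m.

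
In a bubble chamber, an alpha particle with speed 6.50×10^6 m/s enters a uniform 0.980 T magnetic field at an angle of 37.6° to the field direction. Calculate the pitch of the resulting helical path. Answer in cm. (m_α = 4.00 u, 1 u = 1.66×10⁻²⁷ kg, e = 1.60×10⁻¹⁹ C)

pitch ≈ 68.5 cm

The velocity component along B is v∥ = v cos37.6° = 5.15×10^6 m/s.
The cyclotron period T = 2πm/(qB) = 1.33×10^-7 s is set by m, q, B alone.
Pitch = v∥·T = (5.15×10^6)(1.33×10^-7) = 0.685 m.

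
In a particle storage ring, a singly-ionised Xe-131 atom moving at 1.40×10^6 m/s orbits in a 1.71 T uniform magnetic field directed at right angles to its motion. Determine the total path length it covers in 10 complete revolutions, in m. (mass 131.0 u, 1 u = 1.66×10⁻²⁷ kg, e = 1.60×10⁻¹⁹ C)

r = mv/(qB) = 1.11 m, so one revolution covers 2πr = 6.99 m.
In 10 revolutions: L = 10·2πr = 69.9 m.

L ≈ 69.9 m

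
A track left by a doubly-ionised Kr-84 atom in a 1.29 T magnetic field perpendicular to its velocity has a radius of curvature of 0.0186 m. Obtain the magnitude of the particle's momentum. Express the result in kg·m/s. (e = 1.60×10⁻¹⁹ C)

p ≈ 7.68×10^-21 kg·m/s

Since qvB = mv²/r, the momentum p = mv = qBr.
p = (2×1.60×10^-19)(1.29)(0.0186) = 7.68×10^-21 kg·m/s.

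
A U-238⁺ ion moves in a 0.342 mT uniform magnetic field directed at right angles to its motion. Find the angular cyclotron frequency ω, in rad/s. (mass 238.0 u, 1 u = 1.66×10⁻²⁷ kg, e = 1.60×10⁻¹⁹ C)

ω = qB/m = (1×1.60×10^-19)(3.42×10^-4) / (3.95×10^-25) = 139 rad/s.

ω ≈ 139 rad/s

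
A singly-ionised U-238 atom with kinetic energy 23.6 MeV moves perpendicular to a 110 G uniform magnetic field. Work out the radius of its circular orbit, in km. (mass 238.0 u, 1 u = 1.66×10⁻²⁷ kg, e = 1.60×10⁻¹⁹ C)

Convert the energy: K = 23.6 MeV = 3.78×10^-12 J.
v = √(2K/m) = √(2·3.78×10^-12/3.95×10^-25) = 4.37×10^6 m/s.
r = mv/(qB) = (3.95×10^-25)(4.37×10^6) / [(1×1.60×10^-19)(0.0110)] = 981 m.

r ≈ 0.981 km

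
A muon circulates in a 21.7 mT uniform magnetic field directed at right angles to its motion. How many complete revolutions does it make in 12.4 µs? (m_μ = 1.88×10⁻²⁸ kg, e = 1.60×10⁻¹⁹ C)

N = 36

T = 2πm/(qB) = 2π(1.88×10^-28) / [(1×1.60×10^-19)(0.0217)] = 3.4022×10^-7 s.
N = t/T = 1.24×10^-5 / 3.4022×10^-7 ≈ 36.45, so 36 complete revolutions.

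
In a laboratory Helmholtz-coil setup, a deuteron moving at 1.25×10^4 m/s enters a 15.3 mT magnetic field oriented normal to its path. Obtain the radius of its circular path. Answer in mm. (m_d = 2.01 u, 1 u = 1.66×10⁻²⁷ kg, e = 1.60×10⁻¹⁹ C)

r ≈ 17.0 mm

The magnetic force provides the centripetal force: qvB = mv²/r, so r = mv/(qB).
r = (3.34×10^-27 kg)(1.25×10^4 m/s) / [(1×1.60×10^-19 C)(0.0153 T)] = 0.0170 m.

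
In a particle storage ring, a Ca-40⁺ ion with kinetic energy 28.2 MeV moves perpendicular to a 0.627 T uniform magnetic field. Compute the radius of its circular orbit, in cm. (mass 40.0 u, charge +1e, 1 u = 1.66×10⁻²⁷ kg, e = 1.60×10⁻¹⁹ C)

Convert the energy: K = 28.2 MeV = 4.51×10^-12 J.
v = √(2K/m) = √(2·4.51×10^-12/6.64×10^-26) = 1.17×10^7 m/s.
r = mv/(qB) = (6.64×10^-26)(1.17×10^7) / [(1×1.60×10^-19)(0.627)] = 7.72 m.

r ≈ 772 cm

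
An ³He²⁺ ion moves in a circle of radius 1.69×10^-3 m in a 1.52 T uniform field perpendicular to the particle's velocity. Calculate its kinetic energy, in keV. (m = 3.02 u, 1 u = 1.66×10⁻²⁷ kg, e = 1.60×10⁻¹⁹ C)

v = qBr/m = (2×1.60×10^-19)(1.52)(1.69×10^-3) / (5.01×10^-27) = 1.64×10^5 m/s.
K = ½mv² = 0.5·(5.01×10^-27)·(1.64×10^5)² = 6.74×10^-17 J = 0.421 keV.

K ≈ 0.421 keV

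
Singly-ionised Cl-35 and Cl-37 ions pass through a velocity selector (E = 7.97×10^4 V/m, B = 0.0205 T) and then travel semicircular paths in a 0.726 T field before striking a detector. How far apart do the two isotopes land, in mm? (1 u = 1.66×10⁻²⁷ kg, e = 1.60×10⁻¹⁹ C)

Both emerge at v = E/B₁ = 3.89×10^6 m/s.
r = mv/(qB₂), so r₁ = 1.945 m and r₂ = 2.056 m, giving Δr = 0.111 m.
After a semicircle each ion lands a diameter 2r from the entry slit, so the separation is 2Δr = 0.222 m.

Δd ≈ 222 mm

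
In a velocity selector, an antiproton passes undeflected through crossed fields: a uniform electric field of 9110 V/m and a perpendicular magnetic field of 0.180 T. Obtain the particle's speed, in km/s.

For zero net force, qE = qvB, so v = E/B.
v = (9110) / (0.180) = 5.06×10^4 m/s.

v ≈ 50.6 km/s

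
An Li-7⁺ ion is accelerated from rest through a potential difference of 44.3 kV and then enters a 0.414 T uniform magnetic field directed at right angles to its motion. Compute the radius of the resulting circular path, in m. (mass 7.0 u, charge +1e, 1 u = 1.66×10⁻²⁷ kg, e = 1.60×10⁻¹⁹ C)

r ≈ 0.194 m

The kinetic energy gained is K = qV = (1×1.60×10^-19)(4.43×10^4) = 7.09×10^-15 J.
v = √(2K/m) = 1.10×10^6 m/s.
r = mv/(qB) = (1.16×10^-26)(1.10×10^6) / [(1×1.60×10^-19)(0.414)] = 0.194 m.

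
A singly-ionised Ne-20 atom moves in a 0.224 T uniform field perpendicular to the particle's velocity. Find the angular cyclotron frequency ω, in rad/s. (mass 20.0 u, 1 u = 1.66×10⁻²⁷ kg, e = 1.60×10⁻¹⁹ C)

ω ≈ 1.08×10^6 rad/s

ω = qB/m = (1×1.60×10^-19)(0.224) / (3.32×10^-26) = 1.08×10^6 rad/s.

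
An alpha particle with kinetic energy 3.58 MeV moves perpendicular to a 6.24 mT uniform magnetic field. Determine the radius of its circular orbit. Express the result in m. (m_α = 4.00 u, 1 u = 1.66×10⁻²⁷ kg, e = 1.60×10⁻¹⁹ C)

r ≈ 43.7 m

Convert the energy: K = 3.58 MeV = 5.73×10^-13 J.
v = √(2K/m) = √(2·5.73×10^-13/6.64×10^-27) = 1.31×10^7 m/s.
r = mv/(qB) = (6.64×10^-27)(1.31×10^7) / [(2×1.60×10^-19)(6.24×10^-3)] = 43.7 m.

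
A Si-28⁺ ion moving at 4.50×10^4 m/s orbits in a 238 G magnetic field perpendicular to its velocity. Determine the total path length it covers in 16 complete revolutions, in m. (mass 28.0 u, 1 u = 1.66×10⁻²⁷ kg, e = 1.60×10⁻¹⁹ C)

L ≈ 55.2 m

r = mv/(qB) = 0.549 m, so one revolution covers 2πr = 3.45 m.
In 16 revolutions: L = 16·2πr = 55.2 m.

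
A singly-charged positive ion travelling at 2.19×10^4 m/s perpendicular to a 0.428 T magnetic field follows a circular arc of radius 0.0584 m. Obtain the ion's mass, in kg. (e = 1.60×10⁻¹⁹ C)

qvB = mv²/r ⇒ m = qBr/v.
m = (1×1.60×10^-19)(0.428)(0.0584) / (2.19×10^4) = 1.83×10^-25 kg.

m ≈ 1.83×10^-25 kg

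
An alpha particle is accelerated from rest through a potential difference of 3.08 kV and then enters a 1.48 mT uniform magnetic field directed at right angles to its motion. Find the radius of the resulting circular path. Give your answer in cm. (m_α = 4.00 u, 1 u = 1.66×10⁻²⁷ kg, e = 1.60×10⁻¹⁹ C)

The kinetic energy gained is K = qV = (2×1.60×10^-19)(3080) = 9.86×10^-16 J.
v = √(2K/m) = 5.45×10^5 m/s.
r = mv/(qB) = (6.64×10^-27)(5.45×10^5) / [(2×1.60×10^-19)(1.48×10^-3)] = 7.64 m.

r ≈ 764 cm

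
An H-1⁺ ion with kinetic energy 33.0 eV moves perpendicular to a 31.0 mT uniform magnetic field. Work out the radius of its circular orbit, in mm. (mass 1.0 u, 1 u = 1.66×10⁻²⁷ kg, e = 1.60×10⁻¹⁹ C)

Convert the energy: K = 33.0 eV = 5.28×10^-18 J.
v = √(2K/m) = √(2·5.28×10^-18/1.66×10^-27) = 7.98×10^4 m/s.
r = mv/(qB) = (1.66×10^-27)(7.98×10^4) / [(1×1.60×10^-19)(0.0310)] = 0.0267 m.

r ≈ 26.7 mm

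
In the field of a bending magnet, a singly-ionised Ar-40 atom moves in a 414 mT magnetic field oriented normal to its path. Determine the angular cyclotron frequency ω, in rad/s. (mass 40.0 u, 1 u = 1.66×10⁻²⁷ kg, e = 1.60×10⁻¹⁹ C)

ω ≈ 9.98×10^5 rad/s

ω = qB/m = (1×1.60×10^-19)(0.414) / (6.64×10^-26) = 9.98×10^5 rad/s.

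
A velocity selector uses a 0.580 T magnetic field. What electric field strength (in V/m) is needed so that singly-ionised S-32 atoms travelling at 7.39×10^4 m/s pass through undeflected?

E ≈ 4.29×10^4 V/m

qE = qvB ⇒ E = vB = (7.39×10^4)(0.580) = 4.29×10^4 V/m.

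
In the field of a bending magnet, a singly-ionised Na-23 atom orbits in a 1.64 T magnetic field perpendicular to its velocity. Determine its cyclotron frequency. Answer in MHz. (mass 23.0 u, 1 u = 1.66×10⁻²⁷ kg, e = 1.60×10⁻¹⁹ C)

f ≈ 1.09 MHz

f = qB/(2πm) = (1×1.60×10^-19)(1.64) / [2π(3.82×10^-26)] = 1.09×10^6 Hz.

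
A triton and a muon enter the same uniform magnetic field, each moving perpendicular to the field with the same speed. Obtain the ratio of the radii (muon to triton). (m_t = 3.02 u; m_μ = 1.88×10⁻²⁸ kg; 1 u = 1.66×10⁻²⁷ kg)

r = mv/(qB) ⇒ at equal v, r ∝ m/q.
r_{muon}/r_{triton} = 0.0375.

ratio ≈ 0.0375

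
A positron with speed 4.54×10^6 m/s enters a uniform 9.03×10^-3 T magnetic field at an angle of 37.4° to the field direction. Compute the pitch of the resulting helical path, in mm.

pitch ≈ 14.3 mm

The velocity component along B is v∥ = v cos37.4° = 3.61×10^6 m/s.
The cyclotron period T = 2πm/(qB) = 3.96×10^-9 s is set by m, q, B alone.
Pitch = v∥·T = (3.61×10^6)(3.96×10^-9) = 0.0143 m.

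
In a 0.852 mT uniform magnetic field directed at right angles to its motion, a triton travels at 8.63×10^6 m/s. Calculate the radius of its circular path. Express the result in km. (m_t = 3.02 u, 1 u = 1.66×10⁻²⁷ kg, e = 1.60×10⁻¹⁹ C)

The magnetic force provides the centripetal force: qvB = mv²/r, so r = mv/(qB).
r = (5.01×10^-27 kg)(8.63×10^6 m/s) / [(1×1.60×10^-19 C)(8.52×10^-4 T)] = 317 m.

r ≈ 0.317 km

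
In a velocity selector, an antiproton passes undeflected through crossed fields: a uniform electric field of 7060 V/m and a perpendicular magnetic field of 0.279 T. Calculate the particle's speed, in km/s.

v ≈ 25.3 km/s

For zero net force, qE = qvB, so v = E/B.
v = (7060) / (0.279) = 2.53×10^4 m/s.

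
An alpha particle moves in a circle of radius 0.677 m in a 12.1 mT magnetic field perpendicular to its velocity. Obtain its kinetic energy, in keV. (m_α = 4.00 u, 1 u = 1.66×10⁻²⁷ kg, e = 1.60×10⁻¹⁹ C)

K ≈ 3.23 keV

v = qBr/m = (2×1.60×10^-19)(0.0121)(0.677) / (6.64×10^-27) = 3.95×10^5 m/s.
K = ½mv² = 0.5·(6.64×10^-27)·(3.95×10^5)² = 5.17×10^-16 J = 3.23 keV.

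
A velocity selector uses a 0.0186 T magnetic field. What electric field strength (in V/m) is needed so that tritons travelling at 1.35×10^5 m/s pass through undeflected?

qE = qvB ⇒ E = vB = (1.35×10^5)(0.0186) = 2510 V/m.

E ≈ 2510 V/m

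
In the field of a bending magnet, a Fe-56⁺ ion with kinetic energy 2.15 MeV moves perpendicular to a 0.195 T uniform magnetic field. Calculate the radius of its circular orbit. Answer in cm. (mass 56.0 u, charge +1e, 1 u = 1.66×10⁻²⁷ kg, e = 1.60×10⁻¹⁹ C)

r ≈ 811 cm

Convert the energy: K = 2.15 MeV = 3.44×10^-13 J.
v = √(2K/m) = √(2·3.44×10^-13/9.30×10^-26) = 2.72×10^6 m/s.
r = mv/(qB) = (9.30×10^-26)(2.72×10^6) / [(1×1.60×10^-19)(0.195)] = 8.11 m.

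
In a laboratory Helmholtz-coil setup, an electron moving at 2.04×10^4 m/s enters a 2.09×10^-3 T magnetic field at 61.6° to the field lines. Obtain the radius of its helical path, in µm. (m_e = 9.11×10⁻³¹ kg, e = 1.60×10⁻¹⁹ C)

r ≈ 48.9 µm

Only the perpendicular component v⊥ = v sin61.6° = 1.79×10^4 m/s is bent by the field.
r = m v⊥ /(qB) = (9.11×10^-31)(1.79×10^4) / [(1×1.60×10^-19)(2.09×10^-3)] = 4.89×10^-5 m.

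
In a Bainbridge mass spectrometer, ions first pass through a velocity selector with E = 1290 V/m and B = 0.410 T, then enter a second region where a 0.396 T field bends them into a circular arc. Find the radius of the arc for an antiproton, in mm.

The selector passes v = E/B = 1290/0.410 = 3150 m/s.
In the deflection region, r = mv/(qB₂) = (1.67×10^-27)(3150) / [(1×1.60×10^-19)(0.396)] = 8.29×10^-5 m.

r ≈ 0.0829 mm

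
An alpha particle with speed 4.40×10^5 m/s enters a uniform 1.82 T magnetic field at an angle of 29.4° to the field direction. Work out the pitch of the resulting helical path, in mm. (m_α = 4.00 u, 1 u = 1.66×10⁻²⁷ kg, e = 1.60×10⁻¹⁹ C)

pitch ≈ 27.5 mm

The velocity component along B is v∥ = v cos29.4° = 3.83×10^5 m/s.
The cyclotron period T = 2πm/(qB) = 7.16×10^-8 s is set by m, q, B alone.
Pitch = v∥·T = (3.83×10^5)(7.16×10^-8) = 0.0275 m.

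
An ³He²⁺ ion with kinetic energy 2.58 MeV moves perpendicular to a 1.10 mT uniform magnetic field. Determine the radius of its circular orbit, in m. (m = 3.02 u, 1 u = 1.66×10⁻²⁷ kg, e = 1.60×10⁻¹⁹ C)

r ≈ 183 m

Convert the energy: K = 2.58 MeV = 4.13×10^-13 J.
v = √(2K/m) = √(2·4.13×10^-13/5.01×10^-27) = 1.28×10^7 m/s.
r = mv/(qB) = (5.01×10^-27)(1.28×10^7) / [(2×1.60×10^-19)(1.10×10^-3)] = 183 m.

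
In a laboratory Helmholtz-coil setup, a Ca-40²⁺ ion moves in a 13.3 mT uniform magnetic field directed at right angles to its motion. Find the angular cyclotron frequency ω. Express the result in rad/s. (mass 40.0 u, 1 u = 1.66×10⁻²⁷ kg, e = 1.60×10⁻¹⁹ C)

ω ≈ 6.41×10^4 rad/s

ω = qB/m = (2×1.60×10^-19)(0.0133) / (6.64×10^-26) = 6.41×10^4 rad/s.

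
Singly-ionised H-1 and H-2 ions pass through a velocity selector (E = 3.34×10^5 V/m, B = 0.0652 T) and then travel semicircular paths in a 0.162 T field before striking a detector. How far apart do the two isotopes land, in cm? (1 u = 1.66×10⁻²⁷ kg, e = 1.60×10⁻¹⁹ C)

Both emerge at v = E/B₁ = 5.12×10^6 m/s.
r = mv/(qB₂), so r₁ = 0.328 m and r₂ = 0.656 m, giving Δr = 0.328 m.
After a semicircle each ion lands a diameter 2r from the entry slit, so the separation is 2Δr = 0.656 m.

Δd ≈ 65.6 cm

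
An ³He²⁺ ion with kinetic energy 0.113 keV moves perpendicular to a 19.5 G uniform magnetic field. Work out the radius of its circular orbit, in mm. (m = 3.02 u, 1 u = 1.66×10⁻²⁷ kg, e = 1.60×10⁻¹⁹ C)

Convert the energy: K = 0.113 keV = 1.81×10^-17 J.
v = √(2K/m) = √(2·1.81×10^-17/5.01×10^-27) = 8.49×10^4 m/s.
r = mv/(qB) = (5.01×10^-27)(8.49×10^4) / [(2×1.60×10^-19)(1.95×10^-3)] = 0.682 m.

r ≈ 682 mm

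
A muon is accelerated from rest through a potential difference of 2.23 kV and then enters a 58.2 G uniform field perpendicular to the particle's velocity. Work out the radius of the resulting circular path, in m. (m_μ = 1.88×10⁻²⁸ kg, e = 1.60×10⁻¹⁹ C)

r ≈ 0.393 m

The kinetic energy gained is K = qV = (1×1.60×10^-19)(2230) = 3.57×10^-16 J.
v = √(2K/m) = 1.95×10^6 m/s.
r = mv/(qB) = (1.88×10^-28)(1.95×10^6) / [(1×1.60×10^-19)(5.82×10^-3)] = 0.393 m.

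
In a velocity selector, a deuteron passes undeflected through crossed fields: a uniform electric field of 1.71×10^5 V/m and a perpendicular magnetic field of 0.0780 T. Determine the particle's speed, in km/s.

For zero net force, qE = qvB, so v = E/B.
v = (1.71×10^5) / (0.0780) = 2.19×10^6 m/s.

v ≈ 2190 km/s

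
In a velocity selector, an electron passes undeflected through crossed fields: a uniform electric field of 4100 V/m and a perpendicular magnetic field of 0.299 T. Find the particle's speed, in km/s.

v ≈ 13.7 km/s

For zero net force, qE = qvB, so v = E/B.
v = (4100) / (0.299) = 1.37×10^4 m/s.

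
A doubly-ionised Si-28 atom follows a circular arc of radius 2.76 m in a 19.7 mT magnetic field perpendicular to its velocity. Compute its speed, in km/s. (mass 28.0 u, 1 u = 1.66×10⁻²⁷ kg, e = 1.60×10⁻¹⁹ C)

From qvB = mv²/r, v = qBr/m.
v = (2×1.60×10^-19)(0.0197)(2.76) / (4.65×10^-26) = 3.74×10^5 m/s.

v ≈ 374 km/s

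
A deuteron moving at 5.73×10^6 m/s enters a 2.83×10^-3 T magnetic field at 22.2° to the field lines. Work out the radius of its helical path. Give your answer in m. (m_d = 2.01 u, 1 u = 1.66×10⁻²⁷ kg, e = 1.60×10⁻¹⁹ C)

Only the perpendicular component v⊥ = v sin22.2° = 2.17×10^6 m/s is bent by the field.
r = m v⊥ /(qB) = (3.34×10^-27)(2.17×10^6) / [(1×1.60×10^-19)(2.83×10^-3)] = 16.0 m.

r ≈ 16.0 m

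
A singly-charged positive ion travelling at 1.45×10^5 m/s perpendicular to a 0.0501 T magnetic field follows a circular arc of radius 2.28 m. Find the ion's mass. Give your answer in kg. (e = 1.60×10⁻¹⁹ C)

m ≈ 1.26×10^-25 kg

qvB = mv²/r ⇒ m = qBr/v.
m = (1×1.60×10^-19)(0.0501)(2.28) / (1.45×10^5) = 1.26×10^-25 kg.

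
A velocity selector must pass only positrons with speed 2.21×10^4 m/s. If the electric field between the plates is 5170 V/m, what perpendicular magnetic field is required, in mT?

B ≈ 234 mT

qE = qvB ⇒ B = E/v = (5170) / (2.21×10^4) = 0.234 T.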